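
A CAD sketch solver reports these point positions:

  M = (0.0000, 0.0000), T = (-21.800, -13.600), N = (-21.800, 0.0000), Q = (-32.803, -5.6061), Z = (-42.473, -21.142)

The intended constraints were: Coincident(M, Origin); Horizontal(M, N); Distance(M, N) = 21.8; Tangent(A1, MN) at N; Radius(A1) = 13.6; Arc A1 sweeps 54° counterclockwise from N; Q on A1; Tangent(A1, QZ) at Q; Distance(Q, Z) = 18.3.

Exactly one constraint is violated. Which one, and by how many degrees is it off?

Tangent(A1, QZ) at Q — off by 4.10°.

M = (0.00, 0.00) ✓; M.y = 0.00, N.y = 0.00 ✓; |MN| = 21.80 ✓; ∠(TN, NM) = 90.00° ✓; |TN| = 13.60 ✓; bearing(T→Q) − bearing(T→N) = 54.00° ✓; |TQ| = 13.60 ✓; ∠(TQ, QZ) = 85.90° ✗; |QZ| = 18.30 ✓.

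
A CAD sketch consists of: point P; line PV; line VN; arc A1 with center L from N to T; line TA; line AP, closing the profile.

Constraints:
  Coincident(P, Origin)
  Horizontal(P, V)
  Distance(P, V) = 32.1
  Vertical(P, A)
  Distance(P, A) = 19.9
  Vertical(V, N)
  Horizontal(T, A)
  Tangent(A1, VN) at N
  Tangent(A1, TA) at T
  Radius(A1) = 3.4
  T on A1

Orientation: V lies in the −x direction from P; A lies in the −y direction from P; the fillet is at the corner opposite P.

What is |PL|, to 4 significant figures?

33.10

P is at the origin; P and V share the same y with |PV| = 32.1 and V on the −x side, so V = (-32.10, 0.000). P and A share the same x with |PA| = 19.9 and A on the −y side, so A = (0.000, -19.90). The virtual corner opposite P is at (-32.10, -19.90). Since A1 is tangent to VN there, LN ⟂ VN and the tangent condition forces LT to be normal to TA, with radius 3.4, so the center L sits 3.4 in from both sides at L = (-28.70, -16.50). Then |PL| = |L − P| = 33.10.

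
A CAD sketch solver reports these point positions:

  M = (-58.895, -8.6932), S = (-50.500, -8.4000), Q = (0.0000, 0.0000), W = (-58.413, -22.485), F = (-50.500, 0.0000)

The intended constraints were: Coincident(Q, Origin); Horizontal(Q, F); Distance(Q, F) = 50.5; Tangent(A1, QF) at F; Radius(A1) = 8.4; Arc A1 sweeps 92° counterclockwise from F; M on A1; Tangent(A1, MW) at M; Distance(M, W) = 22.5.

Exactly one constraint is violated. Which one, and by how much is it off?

Distance(M, W) = 22.5 — off by 8.70.

Q = (0.00, 0.00) ✓; Q.y = 0.00, F.y = 0.00 ✓; |QF| = 50.50 ✓; ∠(SF, FQ) = 90.00° ✓; |SF| = 8.400 ✓; bearing(S→M) − bearing(S→F) = 92.00° ✓; |SM| = 8.400 ✓; ∠(SM, MW) = 90.00° ✓; |MW| = 13.80 ✗.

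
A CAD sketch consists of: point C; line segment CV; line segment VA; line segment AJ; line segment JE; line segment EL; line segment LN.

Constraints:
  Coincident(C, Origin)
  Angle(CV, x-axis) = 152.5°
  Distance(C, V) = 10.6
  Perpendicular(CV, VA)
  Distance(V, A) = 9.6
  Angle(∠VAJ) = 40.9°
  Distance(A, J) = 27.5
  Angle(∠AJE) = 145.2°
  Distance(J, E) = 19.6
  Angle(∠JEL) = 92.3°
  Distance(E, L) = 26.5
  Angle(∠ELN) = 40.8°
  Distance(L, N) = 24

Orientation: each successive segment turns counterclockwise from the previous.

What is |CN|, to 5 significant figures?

16.412

C is at the origin; CV runs at 152.5° with length 10.6, so V = (-9.4023, 4.8945). The perpendicularity gives VA at right angles to CV, so VA runs at -117.50°; with |VA| = 9.6, A = (-13.835, -3.6208). ∠VAJ = 40.9° gives AJ at 21.600° from the x-axis; with |AJ| = 27.5, J = (11.734, 6.5027). ∠AJE = 145.2° gives JE at 56.400° from the x-axis; with |JE| = 19.6, E = (22.580, 22.828). ∠JEL = 92.3° gives EL at 144.10° from the x-axis; with |EL| = 26.5, L = (1.1141, 38.367). ∠ELN = 40.8° gives LN at -76.700° from the x-axis; with |LN| = 24.0, N = (6.6353, 15.010). Then |CN| = |N − C| = 16.412.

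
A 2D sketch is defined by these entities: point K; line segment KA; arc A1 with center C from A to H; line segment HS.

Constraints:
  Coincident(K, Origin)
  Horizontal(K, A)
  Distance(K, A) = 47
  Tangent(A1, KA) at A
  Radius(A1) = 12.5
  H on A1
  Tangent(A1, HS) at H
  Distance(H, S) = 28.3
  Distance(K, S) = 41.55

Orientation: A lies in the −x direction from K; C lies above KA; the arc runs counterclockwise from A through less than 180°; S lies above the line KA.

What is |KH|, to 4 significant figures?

36.31

Checks: K.y = 0.00, A.y = 0.00 ✓; |CH| = 12.50 ✓; ∠(CH, HS) = 90.00° ✓; |HS| = 28.30 ✓; |KS| = 41.55 ✓.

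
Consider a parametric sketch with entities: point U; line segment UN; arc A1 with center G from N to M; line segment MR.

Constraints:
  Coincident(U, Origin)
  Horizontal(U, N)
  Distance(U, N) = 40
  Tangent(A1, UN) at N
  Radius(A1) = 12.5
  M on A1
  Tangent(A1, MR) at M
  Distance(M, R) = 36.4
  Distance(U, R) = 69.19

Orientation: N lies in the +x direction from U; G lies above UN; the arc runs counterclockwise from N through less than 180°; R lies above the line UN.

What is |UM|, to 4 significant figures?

54.27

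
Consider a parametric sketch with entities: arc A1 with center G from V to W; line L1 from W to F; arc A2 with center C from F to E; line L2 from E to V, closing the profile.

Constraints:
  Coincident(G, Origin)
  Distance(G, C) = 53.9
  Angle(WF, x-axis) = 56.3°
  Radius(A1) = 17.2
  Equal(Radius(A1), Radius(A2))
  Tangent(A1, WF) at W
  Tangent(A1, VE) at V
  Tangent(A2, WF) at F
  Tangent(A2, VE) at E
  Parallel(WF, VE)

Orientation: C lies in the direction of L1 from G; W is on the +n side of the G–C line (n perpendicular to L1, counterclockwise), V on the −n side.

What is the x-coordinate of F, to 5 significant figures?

15.597

The slot axis is L1's direction at 56.3°, so u = (cos 56.3°, sin 56.3°) = (0.55484, 0.83195) and n = (−sin 56.3°, cos 56.3°) = (-0.83195, 0.55484). G is at the origin and C lies 53.9 along u from G, so C = 53.9·u = (29.906, 44.842). Tangency of A1 to both parallel lines with radius 17.2 puts W and V at G ± 17.2·n: W = (-14.310, 9.5433), V = (14.310, -9.5433). Equal radii place F and E the same way about C: F = C + 17.2·n = (15.597, 54.386), E = C − 17.2·n = (44.216, 35.299). So F.x = 15.597.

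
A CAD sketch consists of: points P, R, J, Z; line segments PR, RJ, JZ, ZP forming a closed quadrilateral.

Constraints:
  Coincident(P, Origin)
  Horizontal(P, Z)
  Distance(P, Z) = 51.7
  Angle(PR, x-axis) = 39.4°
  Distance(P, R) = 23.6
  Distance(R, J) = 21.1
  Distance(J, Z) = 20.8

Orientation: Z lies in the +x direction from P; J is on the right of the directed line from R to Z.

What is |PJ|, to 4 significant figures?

31.04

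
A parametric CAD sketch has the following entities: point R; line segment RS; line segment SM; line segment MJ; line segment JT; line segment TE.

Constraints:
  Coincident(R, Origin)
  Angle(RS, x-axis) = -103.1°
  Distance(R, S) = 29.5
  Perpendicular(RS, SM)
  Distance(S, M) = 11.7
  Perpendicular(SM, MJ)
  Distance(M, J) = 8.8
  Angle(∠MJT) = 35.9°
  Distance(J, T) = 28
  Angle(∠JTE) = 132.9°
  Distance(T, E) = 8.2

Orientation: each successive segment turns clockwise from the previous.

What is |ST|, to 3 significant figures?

14.7

R is at the origin; RS runs at -103.1° with length 29.5, so S = (-6.69, -28.7). The perpendicularity gives SM at right angles to RS, so SM runs at 167°; with |SM| = 11.7, M = (-18.1, -26.1). SM is perpendicular to MJ, so MJ runs at 76.9°; with |MJ| = 8.8, J = (-16.1, -17.5). ∠MJT = 35.9° gives JT at -67.2° from the x-axis; with |JT| = 28.0, T = (-5.24, -43.3). Then |ST| = |T − S| = 14.7.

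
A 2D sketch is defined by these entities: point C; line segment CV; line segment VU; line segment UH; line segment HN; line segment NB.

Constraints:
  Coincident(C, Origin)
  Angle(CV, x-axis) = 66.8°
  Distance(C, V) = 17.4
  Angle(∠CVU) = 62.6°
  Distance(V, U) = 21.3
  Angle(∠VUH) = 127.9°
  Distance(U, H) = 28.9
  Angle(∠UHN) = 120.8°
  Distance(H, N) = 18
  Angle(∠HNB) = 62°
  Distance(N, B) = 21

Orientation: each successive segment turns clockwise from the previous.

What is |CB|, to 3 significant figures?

13.6

C is at the origin; CV runs at 66.8° with length 17.4, so V = (6.85, 16.0). ∠CVU = 62.6° gives VU at -50.6° from the x-axis; with |VU| = 21.3, U = (20.4, -0.466). ∠VUH = 127.9° gives UH at -103° from the x-axis; with |UH| = 28.9, H = (14.0, -28.7). ∠UHN = 120.8° gives HN at -162° from the x-axis; with |HN| = 18.0, N = (-3.09, -34.3). ∠HNB = 62.0° gives NB at 80.1° from the x-axis; with |NB| = 21.0, B = (0.522, -13.6). Then |CB| = |B − C| = 13.6.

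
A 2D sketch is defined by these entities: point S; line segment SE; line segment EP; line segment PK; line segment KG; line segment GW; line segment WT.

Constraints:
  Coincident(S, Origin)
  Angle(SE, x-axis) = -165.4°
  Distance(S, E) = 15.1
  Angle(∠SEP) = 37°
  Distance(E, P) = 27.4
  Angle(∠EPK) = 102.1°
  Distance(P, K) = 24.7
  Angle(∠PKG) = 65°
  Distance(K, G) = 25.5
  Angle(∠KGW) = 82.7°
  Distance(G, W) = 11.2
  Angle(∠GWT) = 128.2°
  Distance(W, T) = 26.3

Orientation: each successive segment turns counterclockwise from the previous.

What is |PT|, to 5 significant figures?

9.2031

∠KGW = 82.7° gives GW at -92.200° from the x-axis; with |GW| = 11.2, W = (-0.86984, -0.87469). ∠GWT = 128.2° gives WT at -40.400° from the x-axis; with |WT| = 26.3, T = (19.159, -17.920). Then |PT| = |T − P| = 9.2031.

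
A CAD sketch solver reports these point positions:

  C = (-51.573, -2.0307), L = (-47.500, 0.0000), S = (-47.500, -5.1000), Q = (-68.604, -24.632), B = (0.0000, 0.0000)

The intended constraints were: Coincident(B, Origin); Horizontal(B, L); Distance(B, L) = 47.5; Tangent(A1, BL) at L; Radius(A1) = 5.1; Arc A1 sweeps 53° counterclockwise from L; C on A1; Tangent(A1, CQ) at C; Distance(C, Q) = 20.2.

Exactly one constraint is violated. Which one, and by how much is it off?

Distance(C, Q) = 20.2 — off by 8.10.

B = (0.00, 0.00) ✓; B.y = 0.00, L.y = 0.00 ✓; |BL| = 47.50 ✓; ∠(SL, LB) = 90.00° ✓; |SL| = 5.100 ✓; bearing(S→C) − bearing(S→L) = 53.00° ✓; |SC| = 5.100 ✓; ∠(SC, CQ) = 90.00° ✓; |CQ| = 28.30 ✗.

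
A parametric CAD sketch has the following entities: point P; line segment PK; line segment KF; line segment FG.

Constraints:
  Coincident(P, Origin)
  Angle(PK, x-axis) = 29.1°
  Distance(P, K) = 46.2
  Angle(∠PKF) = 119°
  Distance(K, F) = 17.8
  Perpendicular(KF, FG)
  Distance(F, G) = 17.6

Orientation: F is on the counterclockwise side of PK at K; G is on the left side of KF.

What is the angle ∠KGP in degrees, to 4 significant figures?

74.25°

P is at the origin; PK runs at 29.1° with length 46.2, so K = 46.2·(cos 29.1°, sin 29.1°) = (40.37, 22.47). ∠PKF = 119.0°, so KF runs at 29.1° + (180° − 119.0°) = 90.10° from the x-axis; with |KF| = 17.8, F = K + 17.8·(cos 90.10°, sin 90.10°) = (40.34, 40.27). The perpendicularity gives FG at right angles to KF; with |FG| = 17.6 on the left of KF, G = F + 17.6·(-1.000, -0.001745) = (22.74, 40.24). Then cos ∠KGP = GK·GP / (|GK||GP|), giving 74.25°.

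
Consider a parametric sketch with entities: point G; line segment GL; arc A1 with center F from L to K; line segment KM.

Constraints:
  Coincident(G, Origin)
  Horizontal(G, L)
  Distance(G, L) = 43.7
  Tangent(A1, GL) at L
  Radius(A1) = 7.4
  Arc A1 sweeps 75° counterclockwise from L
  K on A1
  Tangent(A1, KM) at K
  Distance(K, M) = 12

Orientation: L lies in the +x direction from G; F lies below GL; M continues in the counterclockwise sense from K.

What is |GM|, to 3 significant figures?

37.6

On A1, L sits at bearing 90° from F; a 75° counterclockwise sweep puts K at bearing 165°, so K = F + 7.4·(cos 165°, sin 165°) = (36.6, -5.48). The tangent condition forces FK to be normal to KM, so KM runs along (−sin 165°, cos 165°); with |KM| = 12.0, M = (33.4, -17.1). Then |GM| = |M − G| = 37.6.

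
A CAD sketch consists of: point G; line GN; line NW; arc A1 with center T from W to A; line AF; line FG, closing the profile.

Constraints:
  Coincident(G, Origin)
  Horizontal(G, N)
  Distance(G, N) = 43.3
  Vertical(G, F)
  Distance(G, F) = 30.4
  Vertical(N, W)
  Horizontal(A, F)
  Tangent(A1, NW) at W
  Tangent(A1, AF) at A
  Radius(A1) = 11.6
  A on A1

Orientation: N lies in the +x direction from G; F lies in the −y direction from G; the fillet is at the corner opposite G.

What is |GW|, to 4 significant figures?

47.21

The virtual corner opposite G is at (43.30, -30.40). Since A1 is tangent to NW there, TW ⟂ NW and since A1 is tangent to AF there, TA ⟂ AF, with radius 11.6, so the center T sits 11.6 in from both sides at T = (31.70, -18.80). That places the tangent points at W = (43.30, -18.80) on NW and A = (31.70, -30.40) on AF. Then |GW| = |W − G| = 47.21.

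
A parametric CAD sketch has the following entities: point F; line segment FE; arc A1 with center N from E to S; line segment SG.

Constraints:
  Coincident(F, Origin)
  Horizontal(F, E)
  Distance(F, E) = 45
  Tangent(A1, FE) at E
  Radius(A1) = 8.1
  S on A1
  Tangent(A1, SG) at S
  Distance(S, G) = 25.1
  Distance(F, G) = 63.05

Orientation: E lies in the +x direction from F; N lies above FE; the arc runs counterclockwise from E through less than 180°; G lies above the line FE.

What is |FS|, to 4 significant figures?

53.68

Checks: |NS| = 8.100 ✓; ∠(NS, SG) = 90.00° ✓; |SG| = 25.10 ✓; |FG| = 63.05 ✓.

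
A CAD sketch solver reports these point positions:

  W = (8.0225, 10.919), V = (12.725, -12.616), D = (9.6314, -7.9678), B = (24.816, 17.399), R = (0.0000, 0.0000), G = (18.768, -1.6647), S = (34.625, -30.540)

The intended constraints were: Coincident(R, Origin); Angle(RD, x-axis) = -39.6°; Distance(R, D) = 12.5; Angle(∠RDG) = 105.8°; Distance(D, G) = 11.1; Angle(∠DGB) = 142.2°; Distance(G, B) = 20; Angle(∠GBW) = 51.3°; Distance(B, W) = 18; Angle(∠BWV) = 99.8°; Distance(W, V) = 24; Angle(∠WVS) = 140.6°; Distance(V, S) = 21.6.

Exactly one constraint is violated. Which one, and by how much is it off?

Distance(V, S) = 21.6 — off by 6.70.

R = (0.00, 0.00) ✓; RD at -39.60° ✓; |RD| = 12.50 ✓; ∠RDG = 105.8° ✓; |DG| = 11.10 ✓; ∠DGB = 142.2° ✓; |GB| = 20.00 ✓; ∠GBW = 51.30° ✓; |BW| = 18.00 ✓; ∠BWV = 99.80° ✓; |WV| = 24.00 ✓; ∠WVS = 140.6° ✓; |VS| = 28.30 ✗.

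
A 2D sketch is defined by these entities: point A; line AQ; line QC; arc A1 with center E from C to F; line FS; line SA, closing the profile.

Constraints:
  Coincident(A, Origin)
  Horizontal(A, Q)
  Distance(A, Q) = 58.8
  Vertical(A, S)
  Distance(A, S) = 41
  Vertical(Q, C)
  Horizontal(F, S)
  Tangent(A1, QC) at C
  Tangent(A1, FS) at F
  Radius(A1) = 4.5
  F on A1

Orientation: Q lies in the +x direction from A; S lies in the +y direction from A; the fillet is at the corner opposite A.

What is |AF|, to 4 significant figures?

68.04

The virtual corner opposite A is at (58.80, 41.00). Tangency of A1 to QC means the radius EC is perpendicular to QC and since A1 is tangent to FS there, EF ⟂ FS, with radius 4.5, so the center E sits 4.5 in from both sides at E = (54.30, 36.50). That places the tangent points at C = (58.80, 36.50) on QC and F = (54.30, 41.00) on FS. Then |AF| = |F − A| = 68.04.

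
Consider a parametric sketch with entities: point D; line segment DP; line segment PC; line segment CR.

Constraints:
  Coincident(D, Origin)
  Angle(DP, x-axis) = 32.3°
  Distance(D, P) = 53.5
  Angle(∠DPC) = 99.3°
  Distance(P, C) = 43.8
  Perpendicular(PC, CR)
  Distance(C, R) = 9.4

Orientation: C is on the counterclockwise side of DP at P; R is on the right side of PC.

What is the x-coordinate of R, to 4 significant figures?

36.76

D is at the origin; DP runs at 32.3° with length 53.5, so P = 53.5·(cos 32.3°, sin 32.3°) = (45.22, 28.59). ∠DPC = 99.3°, so PC runs at 32.3° + (180° − 99.3°) = 113.0° from the x-axis; with |PC| = 43.8, C = P + 43.8·(cos 113.0°, sin 113.0°) = (28.11, 68.91). PC is perpendicular to CR; with |CR| = 9.4 on the right of PC, R = C + 9.4·(0.9205, 0.3907) = (36.76, 72.58). So R.x = 36.76.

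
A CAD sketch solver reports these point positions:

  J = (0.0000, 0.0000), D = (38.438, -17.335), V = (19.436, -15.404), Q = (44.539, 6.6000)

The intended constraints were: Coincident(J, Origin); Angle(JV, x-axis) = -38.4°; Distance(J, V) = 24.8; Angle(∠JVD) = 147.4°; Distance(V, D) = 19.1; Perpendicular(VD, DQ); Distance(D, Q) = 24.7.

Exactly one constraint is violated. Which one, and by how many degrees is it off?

Perpendicular(VD, DQ) — off by 8.50°.

J = (0.00, 0.00) ✓; JV at -38.40° ✓; |JV| = 24.80 ✓; ∠JVD = 147.4° ✓; |VD| = 19.10 ✓; ∠(VD, DQ) = 81.50° ✗; |DQ| = 24.70 ✓.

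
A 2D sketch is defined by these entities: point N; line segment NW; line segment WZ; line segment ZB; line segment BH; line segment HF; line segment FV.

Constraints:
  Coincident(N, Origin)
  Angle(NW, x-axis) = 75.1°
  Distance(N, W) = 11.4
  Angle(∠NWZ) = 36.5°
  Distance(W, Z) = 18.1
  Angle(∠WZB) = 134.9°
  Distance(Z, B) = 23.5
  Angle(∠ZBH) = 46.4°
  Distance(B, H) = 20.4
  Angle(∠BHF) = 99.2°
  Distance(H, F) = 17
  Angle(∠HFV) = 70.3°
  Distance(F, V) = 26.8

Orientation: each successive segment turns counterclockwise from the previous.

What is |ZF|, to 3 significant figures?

6.92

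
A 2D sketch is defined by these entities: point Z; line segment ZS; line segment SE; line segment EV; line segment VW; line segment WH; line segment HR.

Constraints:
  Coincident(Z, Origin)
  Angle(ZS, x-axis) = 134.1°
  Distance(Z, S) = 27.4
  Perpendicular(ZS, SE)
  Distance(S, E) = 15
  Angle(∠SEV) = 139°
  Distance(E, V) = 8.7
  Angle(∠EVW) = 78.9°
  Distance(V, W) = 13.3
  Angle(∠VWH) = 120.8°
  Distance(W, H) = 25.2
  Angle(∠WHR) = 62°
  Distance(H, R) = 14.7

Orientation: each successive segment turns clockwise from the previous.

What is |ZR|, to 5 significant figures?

32.287

∠VWH = 120.8° gives WH at -157.20° from the x-axis; with |WH| = 25.2, H = (-24.691, 7.6499). ∠WHR = 62.0° gives HR at 84.800° from the x-axis; with |HR| = 14.7, R = (-23.359, 22.289). Then |ZR| = |R − Z| = 32.287.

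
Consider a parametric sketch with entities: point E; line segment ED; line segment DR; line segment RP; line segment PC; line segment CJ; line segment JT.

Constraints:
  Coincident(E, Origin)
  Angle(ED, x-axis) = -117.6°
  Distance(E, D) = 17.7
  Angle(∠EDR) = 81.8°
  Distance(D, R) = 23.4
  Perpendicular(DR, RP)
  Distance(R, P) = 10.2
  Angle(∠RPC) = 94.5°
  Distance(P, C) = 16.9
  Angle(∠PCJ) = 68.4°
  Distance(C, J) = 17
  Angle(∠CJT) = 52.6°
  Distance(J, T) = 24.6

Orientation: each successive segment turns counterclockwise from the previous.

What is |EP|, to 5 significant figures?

22.121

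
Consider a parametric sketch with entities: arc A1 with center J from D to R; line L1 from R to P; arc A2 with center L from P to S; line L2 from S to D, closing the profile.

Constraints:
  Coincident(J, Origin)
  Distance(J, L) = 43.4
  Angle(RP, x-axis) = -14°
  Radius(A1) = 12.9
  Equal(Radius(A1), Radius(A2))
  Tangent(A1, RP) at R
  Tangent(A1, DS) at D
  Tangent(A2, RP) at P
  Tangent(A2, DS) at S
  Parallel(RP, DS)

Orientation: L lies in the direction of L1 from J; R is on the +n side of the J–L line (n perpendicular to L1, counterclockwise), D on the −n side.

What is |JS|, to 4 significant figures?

45.28

Tangency of A1 to both parallel lines with radius 12.9 puts R and D at J ± 12.9·n: R = (3.121, 12.52), D = (-3.121, -12.52). Equal radii place P and S the same way about L: P = L + 12.9·n = (45.23, 2.017), S = L − 12.9·n = (38.99, -23.02). Then |JS| = |S − J| = 45.28.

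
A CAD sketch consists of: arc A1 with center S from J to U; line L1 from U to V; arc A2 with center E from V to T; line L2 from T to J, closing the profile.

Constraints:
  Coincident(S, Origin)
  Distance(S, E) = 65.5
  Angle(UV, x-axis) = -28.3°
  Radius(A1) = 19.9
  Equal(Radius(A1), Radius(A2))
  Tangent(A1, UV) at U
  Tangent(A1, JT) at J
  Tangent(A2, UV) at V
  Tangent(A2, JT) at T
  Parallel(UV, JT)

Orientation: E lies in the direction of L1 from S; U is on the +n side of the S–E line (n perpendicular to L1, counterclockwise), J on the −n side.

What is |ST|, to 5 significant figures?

68.456

Tangency of A1 to both parallel lines with radius 19.9 puts U and J at S ± 19.9·n: U = (9.4344, 17.521), J = (-9.4344, -17.521). Equal radii place V and T the same way about E: V = E + 19.9·n = (67.106, -13.531), T = E − 19.9·n = (48.237, -48.574). Then |ST| = |T − S| = 68.456.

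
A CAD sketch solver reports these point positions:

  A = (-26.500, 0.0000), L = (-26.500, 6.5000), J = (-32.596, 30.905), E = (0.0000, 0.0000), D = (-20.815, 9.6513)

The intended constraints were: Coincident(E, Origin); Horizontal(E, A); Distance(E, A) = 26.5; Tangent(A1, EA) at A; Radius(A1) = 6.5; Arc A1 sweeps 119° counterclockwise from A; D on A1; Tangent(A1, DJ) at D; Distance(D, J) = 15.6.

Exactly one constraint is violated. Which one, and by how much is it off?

Distance(D, J) = 15.6 — off by 8.70.

E = (0.00, 0.00) ✓; E.y = 0.00, A.y = 0.00 ✓; |EA| = 26.50 ✓; ∠(LA, AE) = 90.00° ✓; |LA| = 6.500 ✓; bearing(L→D) − bearing(L→A) = 119.0° ✓; |LD| = 6.500 ✓; ∠(LD, DJ) = 90.00° ✓; |DJ| = 24.30 ✗.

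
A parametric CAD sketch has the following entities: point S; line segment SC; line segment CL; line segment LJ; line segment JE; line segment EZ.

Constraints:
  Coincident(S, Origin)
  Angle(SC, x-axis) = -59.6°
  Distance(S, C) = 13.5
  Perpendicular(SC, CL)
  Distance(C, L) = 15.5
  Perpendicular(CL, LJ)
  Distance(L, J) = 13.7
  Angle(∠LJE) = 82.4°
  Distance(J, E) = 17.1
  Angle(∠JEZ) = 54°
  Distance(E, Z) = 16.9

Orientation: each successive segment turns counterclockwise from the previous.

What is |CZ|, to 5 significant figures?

10.236

S is at the origin; SC runs at -59.6° with length 13.5, so C = (6.8315, -11.644). SC is perpendicular to CL, so CL runs at 30.400°; with |CL| = 15.5, L = (20.200, -3.8004). CL ⟂ LJ, so LJ runs at 120.40°; with |LJ| = 13.7, J = (13.268, 8.0160). ∠LJE = 82.4° gives JE at -142.00° from the x-axis; with |JE| = 17.1, E = (-0.20723, -2.5118). ∠JEZ = 54.0° gives EZ at -16.000° from the x-axis; with |EZ| = 16.9, Z = (16.038, -7.1701). Then |CZ| = |Z − C| = 10.236.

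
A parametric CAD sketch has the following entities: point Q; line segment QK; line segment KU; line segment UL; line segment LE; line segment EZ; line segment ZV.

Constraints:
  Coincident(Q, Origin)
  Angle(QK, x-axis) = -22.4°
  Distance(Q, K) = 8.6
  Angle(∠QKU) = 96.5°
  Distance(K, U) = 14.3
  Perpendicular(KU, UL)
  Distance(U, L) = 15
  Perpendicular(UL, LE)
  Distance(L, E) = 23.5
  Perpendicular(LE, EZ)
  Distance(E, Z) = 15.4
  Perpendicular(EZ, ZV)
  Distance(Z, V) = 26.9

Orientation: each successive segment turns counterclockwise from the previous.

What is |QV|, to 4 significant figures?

20.71

The perpendicularity gives EZ at right angles to LE, so EZ runs at -28.90°; with |EZ| = 15.4, Z = (3.855, -11.52). The perpendicularity gives ZV at right angles to EZ, so ZV runs at 61.10°; with |ZV| = 26.9, V = (16.86, 12.03). Then |QV| = |V − Q| = 20.71.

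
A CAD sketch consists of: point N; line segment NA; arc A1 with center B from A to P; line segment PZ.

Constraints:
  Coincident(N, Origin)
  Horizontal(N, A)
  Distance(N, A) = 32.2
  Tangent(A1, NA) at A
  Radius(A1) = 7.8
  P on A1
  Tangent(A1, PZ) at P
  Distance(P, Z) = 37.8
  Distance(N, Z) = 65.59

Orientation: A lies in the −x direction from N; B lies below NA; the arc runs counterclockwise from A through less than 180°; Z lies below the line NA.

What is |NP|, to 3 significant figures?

40.1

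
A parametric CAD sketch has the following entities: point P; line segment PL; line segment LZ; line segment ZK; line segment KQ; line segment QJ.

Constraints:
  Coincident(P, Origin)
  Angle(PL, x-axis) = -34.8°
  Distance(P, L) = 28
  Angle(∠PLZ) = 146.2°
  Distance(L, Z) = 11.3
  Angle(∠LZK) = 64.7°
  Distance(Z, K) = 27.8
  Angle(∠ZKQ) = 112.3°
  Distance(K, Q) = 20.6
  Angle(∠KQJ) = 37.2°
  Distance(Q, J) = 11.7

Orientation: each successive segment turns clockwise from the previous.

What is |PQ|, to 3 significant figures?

8.74

∠LZK = 64.7° gives ZK at 176° from the x-axis; with |ZK| = 27.8, K = (-0.620, -24.6). ∠ZKQ = 112.3° gives KQ at 108° from the x-axis; with |KQ| = 20.6, Q = (-7.12, -5.06). Then |PQ| = |Q − P| = 8.74.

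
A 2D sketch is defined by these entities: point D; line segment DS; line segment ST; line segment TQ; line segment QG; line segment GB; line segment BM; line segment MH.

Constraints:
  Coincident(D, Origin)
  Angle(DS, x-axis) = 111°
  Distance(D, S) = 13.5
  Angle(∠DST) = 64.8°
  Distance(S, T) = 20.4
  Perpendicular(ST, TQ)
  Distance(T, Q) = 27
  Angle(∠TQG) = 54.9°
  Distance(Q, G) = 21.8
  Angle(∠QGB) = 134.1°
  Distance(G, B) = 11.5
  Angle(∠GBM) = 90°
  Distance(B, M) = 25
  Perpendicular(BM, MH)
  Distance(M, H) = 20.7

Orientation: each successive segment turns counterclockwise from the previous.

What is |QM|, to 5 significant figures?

28.261

∠QGB = 134.1° gives GB at 127.20° from the x-axis; with |GB| = 11.5, B = (-3.1256, 9.9008). ∠GBM = 90.0° gives BM at -142.80° from the x-axis; with |BM| = 25.0, M = (-23.039, -5.2142). Then |QM| = |M − Q| = 28.261.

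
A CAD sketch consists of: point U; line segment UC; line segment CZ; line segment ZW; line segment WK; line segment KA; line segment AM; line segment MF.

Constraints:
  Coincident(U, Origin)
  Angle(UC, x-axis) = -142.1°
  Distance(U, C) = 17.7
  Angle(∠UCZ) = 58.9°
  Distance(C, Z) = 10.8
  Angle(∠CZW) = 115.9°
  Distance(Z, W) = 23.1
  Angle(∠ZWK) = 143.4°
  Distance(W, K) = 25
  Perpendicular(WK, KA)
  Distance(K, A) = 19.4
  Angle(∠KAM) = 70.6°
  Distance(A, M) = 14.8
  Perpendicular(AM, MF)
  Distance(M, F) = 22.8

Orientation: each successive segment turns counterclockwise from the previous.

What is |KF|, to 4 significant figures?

9.491

U is at the origin; UC runs at -142.1° with length 17.7, so C = (-13.97, -10.87). ∠UCZ = 58.9° gives CZ at -21.00° from the x-axis; with |CZ| = 10.8, Z = (-3.884, -14.74). ∠CZW = 115.9° gives ZW at 43.10° from the x-axis; with |ZW| = 23.1, W = (12.98, 1.040). ∠ZWK = 143.4° gives WK at 79.70° from the x-axis; with |WK| = 25.0, K = (17.45, 25.64). WK is perpendicular to KA, so KA runs at 169.7°; with |KA| = 19.4, A = (-1.635, 29.11). ∠KAM = 70.6° gives AM at -80.90° from the x-axis; with |AM| = 14.8, M = (0.7061, 14.49). AM is perpendicular to MF, so MF runs at 9.100°; with |MF| = 22.8, F = (23.22, 18.10). Then |KF| = |F − K| = 9.491.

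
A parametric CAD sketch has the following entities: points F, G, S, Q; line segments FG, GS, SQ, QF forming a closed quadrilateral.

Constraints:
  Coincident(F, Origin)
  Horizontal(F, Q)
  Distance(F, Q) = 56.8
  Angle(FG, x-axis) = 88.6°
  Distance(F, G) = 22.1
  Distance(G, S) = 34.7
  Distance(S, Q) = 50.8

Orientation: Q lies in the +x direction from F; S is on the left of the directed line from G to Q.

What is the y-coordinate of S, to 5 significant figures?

42.336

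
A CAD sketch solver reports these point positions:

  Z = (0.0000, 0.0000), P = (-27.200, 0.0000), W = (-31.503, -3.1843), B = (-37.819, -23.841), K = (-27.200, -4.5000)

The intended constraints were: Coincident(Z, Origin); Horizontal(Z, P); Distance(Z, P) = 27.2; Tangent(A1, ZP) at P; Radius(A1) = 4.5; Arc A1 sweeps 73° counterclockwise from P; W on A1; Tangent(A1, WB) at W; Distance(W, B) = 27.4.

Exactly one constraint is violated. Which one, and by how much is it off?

Distance(W, B) = 27.4 — off by 5.80.

Z = (0.00, 0.00) ✓; Z.y = 0.00, P.y = 0.00 ✓; |ZP| = 27.20 ✓; ∠(KP, PZ) = 90.00° ✓; |KP| = 4.500 ✓; bearing(K→W) − bearing(K→P) = 73.00° ✓; |KW| = 4.500 ✓; ∠(KW, WB) = 90.00° ✓; |WB| = 21.60 ✗.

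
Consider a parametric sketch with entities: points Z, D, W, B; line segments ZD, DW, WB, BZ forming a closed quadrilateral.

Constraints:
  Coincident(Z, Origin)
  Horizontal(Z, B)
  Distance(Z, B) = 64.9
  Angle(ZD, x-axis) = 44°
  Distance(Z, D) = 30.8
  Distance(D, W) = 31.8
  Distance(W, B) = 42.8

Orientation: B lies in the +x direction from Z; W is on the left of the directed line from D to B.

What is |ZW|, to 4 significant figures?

62.39

Checks: |DW| = 31.80 ✓; |WB| = 42.80 ✓.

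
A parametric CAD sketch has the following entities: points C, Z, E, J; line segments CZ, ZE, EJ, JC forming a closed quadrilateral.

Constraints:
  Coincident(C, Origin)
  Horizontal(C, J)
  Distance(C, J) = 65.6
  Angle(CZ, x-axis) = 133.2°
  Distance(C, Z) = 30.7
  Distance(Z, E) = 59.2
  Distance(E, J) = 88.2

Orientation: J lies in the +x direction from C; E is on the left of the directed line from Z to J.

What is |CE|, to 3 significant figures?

72.0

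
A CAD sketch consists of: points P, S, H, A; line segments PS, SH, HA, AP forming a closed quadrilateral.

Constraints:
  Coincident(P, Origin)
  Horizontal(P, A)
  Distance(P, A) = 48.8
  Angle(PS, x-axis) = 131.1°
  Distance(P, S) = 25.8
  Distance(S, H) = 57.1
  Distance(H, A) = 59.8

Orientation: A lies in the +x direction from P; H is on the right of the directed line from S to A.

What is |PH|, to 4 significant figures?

34.99

Checks: P.y = 0.00, A.y = 0.00 ✓; |SH| = 57.10 ✓; |HA| = 59.80 ✓.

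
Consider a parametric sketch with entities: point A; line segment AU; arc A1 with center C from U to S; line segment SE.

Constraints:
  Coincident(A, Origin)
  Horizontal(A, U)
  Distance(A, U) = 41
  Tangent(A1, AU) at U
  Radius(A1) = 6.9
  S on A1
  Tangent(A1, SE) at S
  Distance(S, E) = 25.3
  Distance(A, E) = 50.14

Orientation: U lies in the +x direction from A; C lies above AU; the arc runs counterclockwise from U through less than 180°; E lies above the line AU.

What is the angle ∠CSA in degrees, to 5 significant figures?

10.890°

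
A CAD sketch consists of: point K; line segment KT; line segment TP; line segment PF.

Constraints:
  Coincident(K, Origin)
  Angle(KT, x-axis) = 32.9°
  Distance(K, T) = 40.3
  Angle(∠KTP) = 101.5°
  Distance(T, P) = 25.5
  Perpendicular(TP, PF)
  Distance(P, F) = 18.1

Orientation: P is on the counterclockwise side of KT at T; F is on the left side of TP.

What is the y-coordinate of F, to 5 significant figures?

39.028

K is at the origin; KT runs at 32.9° with length 40.3, so T = 40.3·(cos 32.9°, sin 32.9°) = (33.837, 21.890). ∠KTP = 101.5°, so TP runs at 32.9° + (180° − 101.5°) = 111.40° from the x-axis; with |TP| = 25.5, P = T + 25.5·(cos 111.40°, sin 111.40°) = (24.532, 45.632). The perpendicularity gives PF at right angles to TP; with |PF| = 18.1 on the left of TP, F = P + 18.1·(-0.93106, -0.36488) = (7.6802, 39.028). So F.y = 39.028.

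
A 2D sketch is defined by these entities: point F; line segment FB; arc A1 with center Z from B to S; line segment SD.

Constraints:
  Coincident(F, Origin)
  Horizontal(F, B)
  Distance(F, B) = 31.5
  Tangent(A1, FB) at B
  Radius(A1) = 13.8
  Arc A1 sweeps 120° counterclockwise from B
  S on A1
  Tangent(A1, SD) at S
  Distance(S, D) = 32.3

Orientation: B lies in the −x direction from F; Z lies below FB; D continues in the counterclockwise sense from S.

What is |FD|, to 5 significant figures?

55.807

F is at the origin; FB is horizontal with |FB| = 31.5 and B on the −x side, so B = (-31.500, 0.0000). Tangency of A1 to FB means the radius ZB is perpendicular to FB, so Z = B + (0, -13.8) = (-31.500, -13.800). On A1, B sits at bearing 90° from Z; a 120° counterclockwise sweep puts S at bearing 210°, so S = Z + 13.8·(cos 210°, sin 210°) = (-43.451, -20.700). Since A1 is tangent to SD there, ZS ⟂ SD, so SD runs along (−sin 210°, cos 210°); with |SD| = 32.3, D = (-27.301, -48.673). Then |FD| = |D − F| = 55.807.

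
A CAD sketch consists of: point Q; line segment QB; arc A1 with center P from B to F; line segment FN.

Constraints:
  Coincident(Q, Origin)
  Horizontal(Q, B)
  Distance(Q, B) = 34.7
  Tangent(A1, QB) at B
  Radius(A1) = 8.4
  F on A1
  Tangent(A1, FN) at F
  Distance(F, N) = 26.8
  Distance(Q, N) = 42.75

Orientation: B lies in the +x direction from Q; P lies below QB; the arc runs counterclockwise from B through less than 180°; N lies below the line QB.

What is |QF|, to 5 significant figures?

27.491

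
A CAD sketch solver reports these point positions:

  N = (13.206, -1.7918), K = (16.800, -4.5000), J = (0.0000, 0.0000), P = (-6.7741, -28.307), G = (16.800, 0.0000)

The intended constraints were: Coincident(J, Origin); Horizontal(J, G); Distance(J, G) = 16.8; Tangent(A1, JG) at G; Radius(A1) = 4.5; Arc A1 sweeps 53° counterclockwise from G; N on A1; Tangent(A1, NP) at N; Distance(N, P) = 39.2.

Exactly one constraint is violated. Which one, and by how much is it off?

Distance(N, P) = 39.2 — off by 6.00.

J = (0.00, 0.00) ✓; J.y = 0.00, G.y = 0.00 ✓; |JG| = 16.80 ✓; ∠(KG, GJ) = 90.00° ✓; |KG| = 4.500 ✓; bearing(K→N) − bearing(K→G) = 53.00° ✓; |KN| = 4.500 ✓; ∠(KN, NP) = 90.00° ✓; |NP| = 33.20 ✗.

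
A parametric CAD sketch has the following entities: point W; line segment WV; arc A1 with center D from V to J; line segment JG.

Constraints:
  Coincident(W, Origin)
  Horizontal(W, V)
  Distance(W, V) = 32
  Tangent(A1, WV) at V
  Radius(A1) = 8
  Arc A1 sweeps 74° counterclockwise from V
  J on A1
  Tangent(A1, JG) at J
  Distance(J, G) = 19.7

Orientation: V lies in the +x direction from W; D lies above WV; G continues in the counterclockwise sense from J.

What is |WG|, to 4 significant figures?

51.45

W is at the origin; W and V share the same y with |WV| = 32.0 and V on the +x side, so V = (32.00, 0.000). Tangency of A1 to WV means the radius DV is perpendicular to WV, so D = V + (0, 8) = (32.00, 8.000). On A1, V sits at bearing -90° from D; a 74° counterclockwise sweep puts J at bearing -16°, so J = D + 8.0·(cos -16°, sin -16°) = (39.69, 5.795). A1 meets JG tangentially, so DJ is at right angles to JG, so JG runs along (−sin -16°, cos -16°); with |JG| = 19.7, G = (45.12, 24.73). Then |WG| = |G − W| = 51.45.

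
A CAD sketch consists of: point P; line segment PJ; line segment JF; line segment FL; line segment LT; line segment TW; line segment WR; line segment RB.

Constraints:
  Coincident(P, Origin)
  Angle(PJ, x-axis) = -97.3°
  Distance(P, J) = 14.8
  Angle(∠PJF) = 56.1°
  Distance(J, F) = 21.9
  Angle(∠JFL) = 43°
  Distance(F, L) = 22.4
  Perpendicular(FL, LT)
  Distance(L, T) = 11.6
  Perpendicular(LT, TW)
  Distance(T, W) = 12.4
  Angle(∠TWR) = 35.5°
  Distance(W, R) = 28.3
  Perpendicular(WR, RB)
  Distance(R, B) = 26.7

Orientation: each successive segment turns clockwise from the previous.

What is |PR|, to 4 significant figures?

15.56

The perpendicularity gives TW at right angles to LT, so TW runs at -178.2°; with |TW| = 12.4, W = (-7.999, -11.53). ∠TWR = 35.5° gives WR at 37.30° from the x-axis; with |WR| = 28.3, R = (14.51, 5.615). Then |PR| = |R − P| = 15.56.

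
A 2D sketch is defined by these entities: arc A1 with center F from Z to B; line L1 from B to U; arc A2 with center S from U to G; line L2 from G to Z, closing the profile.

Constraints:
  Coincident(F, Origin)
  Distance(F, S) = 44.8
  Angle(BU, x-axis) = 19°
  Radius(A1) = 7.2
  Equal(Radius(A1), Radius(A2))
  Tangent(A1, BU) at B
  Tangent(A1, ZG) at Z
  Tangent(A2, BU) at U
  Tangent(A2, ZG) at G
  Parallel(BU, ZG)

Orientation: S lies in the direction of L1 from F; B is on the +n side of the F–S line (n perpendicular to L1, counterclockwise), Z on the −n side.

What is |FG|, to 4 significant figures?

45.37

Tangency of A1 to both parallel lines with radius 7.2 puts B and Z at F ± 7.2·n: B = (-2.344, 6.808), Z = (2.344, -6.808). Equal radii place U and G the same way about S: U = S + 7.2·n = (40.02, 21.39), G = S − 7.2·n = (44.70, 7.778). Then |FG| = |G − F| = 45.37.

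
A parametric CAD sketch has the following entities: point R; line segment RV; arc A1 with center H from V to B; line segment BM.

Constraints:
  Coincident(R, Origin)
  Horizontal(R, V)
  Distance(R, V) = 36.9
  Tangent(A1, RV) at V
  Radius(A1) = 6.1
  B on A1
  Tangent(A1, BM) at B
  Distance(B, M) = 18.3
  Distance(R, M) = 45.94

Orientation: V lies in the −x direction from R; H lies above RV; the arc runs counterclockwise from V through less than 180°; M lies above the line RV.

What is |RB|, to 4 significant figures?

32.39

Checks: |HB| = 6.100 ✓; ∠(HB, BM) = 90.00° ✓; |BM| = 18.30 ✓; |RM| = 45.94 ✓.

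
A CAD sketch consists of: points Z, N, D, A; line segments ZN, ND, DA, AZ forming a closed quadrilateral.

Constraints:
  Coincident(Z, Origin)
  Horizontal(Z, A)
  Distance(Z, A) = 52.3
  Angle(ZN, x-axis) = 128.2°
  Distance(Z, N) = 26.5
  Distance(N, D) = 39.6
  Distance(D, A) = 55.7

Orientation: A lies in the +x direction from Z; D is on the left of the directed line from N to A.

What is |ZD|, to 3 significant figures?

45.9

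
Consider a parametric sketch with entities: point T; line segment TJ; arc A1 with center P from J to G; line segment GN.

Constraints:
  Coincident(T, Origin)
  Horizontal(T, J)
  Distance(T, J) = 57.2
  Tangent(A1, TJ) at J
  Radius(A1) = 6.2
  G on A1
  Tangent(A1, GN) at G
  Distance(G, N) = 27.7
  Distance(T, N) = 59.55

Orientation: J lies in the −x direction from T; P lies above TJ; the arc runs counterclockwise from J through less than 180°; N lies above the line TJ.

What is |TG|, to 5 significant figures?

51.342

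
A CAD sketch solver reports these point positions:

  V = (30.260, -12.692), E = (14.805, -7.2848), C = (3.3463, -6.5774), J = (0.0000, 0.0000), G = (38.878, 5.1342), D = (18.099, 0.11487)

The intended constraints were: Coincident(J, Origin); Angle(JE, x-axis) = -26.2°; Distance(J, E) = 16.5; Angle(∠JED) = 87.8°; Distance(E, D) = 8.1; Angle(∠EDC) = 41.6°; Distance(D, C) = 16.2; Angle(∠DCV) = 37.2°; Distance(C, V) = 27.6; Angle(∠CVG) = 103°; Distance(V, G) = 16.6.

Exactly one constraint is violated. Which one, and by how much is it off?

Distance(V, G) = 16.6 — off by 3.20.

J = (0.00, 0.00) ✓; JE at -26.20° ✓; |JE| = 16.50 ✓; ∠JED = 87.80° ✓; |ED| = 8.100 ✓; ∠EDC = 41.60° ✓; |DC| = 16.20 ✓; ∠DCV = 37.20° ✓; |CV| = 27.60 ✓; ∠CVG = 103.0° ✓; |VG| = 19.80 ✗.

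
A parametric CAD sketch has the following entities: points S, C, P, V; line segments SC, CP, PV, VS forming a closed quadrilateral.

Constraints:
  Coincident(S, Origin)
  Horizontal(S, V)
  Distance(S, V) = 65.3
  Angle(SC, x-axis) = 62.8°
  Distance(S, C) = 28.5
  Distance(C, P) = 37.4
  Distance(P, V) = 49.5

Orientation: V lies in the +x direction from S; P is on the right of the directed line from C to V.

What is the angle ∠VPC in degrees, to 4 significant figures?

82.64°

S is at the origin; SV is horizontal with |SV| = 65.3 and V in +x, so V = (65.3, 0). SC runs at 62.8° with |SC| = 28.5, so C = (13.03, 25.35). P is determined by |CP| = 37.4 and |PV| = 49.5 together: it lies at the intersection of circle(C, 37.4) and circle(V, 49.5). With |CV| = 58.09, the foot of the radical line on CV is 20.00 from C and the perpendicular offset is √(37.4² − 20.00²) = 31.60. Taking the right-of-CV solution: P = (17.23, -11.81).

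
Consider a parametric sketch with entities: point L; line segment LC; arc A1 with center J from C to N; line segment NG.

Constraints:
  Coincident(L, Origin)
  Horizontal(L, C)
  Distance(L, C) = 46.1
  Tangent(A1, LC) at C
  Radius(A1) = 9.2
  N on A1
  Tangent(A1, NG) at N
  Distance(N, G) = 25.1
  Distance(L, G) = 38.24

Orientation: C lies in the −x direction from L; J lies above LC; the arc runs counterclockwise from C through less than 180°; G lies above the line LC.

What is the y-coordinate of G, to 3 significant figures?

27.5

Checks: |JN| = 9.200 ✓; ∠(JN, NG) = 90.00° ✓; |NG| = 25.10 ✓; |LG| = 38.24 ✓.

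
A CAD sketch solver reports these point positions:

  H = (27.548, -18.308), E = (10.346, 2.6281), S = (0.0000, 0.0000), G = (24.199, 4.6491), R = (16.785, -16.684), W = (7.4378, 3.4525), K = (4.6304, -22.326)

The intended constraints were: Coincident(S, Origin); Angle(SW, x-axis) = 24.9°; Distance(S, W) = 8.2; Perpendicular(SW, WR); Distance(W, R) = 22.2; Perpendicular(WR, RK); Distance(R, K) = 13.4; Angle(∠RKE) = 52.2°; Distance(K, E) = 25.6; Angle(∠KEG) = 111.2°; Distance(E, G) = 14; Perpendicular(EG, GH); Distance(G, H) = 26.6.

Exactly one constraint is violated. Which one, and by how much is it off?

Distance(G, H) = 26.6 — off by 3.40.

S = (0.00, 0.00) ✓; SW at 24.90° ✓; |SW| = 8.200 ✓; ∠(SW, WR) = 90.00° ✓; |WR| = 22.20 ✓; ∠(WR, RK) = 90.00° ✓; |RK| = 13.40 ✓; ∠RKE = 52.20° ✓; |KE| = 25.60 ✓; ∠KEG = 111.2° ✓; |EG| = 14.00 ✓; ∠(EG, GH) = 90.00° ✓; |GH| = 23.20 ✗.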